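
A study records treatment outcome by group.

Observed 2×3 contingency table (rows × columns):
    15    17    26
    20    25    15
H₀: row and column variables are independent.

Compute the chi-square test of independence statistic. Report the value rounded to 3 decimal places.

Row totals [58, 60], col totals [35, 42, 41], n=118
χ² = (15−17.20)²/17.20 + (17−20.64)²/20.64 + (26−20.15)²/20.15 + (20−17.80)²/17.80 + (25−21.36)²/21.36 + (15−20.85)²/20.85 = 5.1569
df = 2

test statistic = 5.157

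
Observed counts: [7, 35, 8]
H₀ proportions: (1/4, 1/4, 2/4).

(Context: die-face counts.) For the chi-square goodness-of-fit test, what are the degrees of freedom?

df = k − 1 = 3 − 1 = 2

degrees of freedom = 2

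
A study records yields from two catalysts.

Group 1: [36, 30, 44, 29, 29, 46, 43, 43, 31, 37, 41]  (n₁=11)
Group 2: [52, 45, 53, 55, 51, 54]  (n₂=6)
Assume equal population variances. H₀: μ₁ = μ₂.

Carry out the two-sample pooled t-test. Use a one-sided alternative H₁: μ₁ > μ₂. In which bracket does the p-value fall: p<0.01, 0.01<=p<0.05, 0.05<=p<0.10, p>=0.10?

x̄₁=37.182, s₁=6.570, n₁=11
x̄₂=51.667, s₂=3.559, n₂=6
s_p² = [10·6.570² + 5·3.559²]/15 = 32.9980
SE = √(s_p²·(1/11+1/6)) = 2.9154
t = (37.182−51.667)/2.9154 = -4.9684
df = 15
p-value (one-sided, H₁ greater) = 0.99992
→ bracket: p>=0.10

p-value bracket: p>=0.10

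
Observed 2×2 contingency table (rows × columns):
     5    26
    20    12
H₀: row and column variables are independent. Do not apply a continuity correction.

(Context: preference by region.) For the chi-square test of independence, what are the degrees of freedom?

degrees of freedom = 1

df = (r−1)(c−1) = (2−1)·(2−1) = 1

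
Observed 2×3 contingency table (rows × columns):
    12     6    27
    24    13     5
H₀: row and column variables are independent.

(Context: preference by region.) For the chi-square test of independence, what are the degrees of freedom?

df = (r−1)(c−1) = (2−1)·(3−1) = 2

degrees of freedom = 2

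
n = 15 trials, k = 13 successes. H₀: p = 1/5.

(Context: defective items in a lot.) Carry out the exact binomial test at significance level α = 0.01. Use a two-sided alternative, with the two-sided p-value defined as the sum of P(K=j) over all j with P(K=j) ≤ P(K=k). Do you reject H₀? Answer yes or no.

reject H₀: yes

Exact binomial: n=15, k=13, p₀=1/5=0.2000
P(X=j) = C(n,j)·p₀^j·(1−p₀)^(n−j); p = Σ P(X=j) over j with P(X=j) ≤ P(X=13)
p-value (two-sided) = 0.00000
At α=0.01: p < α → reject H₀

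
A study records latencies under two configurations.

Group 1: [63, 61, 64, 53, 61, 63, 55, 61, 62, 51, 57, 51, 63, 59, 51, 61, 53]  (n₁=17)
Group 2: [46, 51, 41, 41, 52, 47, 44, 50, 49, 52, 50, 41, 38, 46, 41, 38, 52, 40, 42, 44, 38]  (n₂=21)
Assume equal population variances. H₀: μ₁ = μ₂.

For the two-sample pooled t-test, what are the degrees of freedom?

df = n₁ + n₂ − 2 = 17 + 21 − 2 = 36

degrees of freedom = 36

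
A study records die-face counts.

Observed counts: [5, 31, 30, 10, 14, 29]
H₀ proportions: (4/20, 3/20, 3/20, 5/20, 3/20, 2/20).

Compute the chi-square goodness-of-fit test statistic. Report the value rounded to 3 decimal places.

test statistic = 71.322

n = 119; E_i = n·p_i = [23.80, 17.85, 17.85, 29.75, 17.85, 11.90]
χ² = (5−23.80)²/23.80 + (31−17.85)²/17.85 + (30−17.85)²/17.85 + (10−29.75)²/29.75 + (14−17.85)²/17.85 + (29−11.90)²/11.90 = 71.3221
df = 5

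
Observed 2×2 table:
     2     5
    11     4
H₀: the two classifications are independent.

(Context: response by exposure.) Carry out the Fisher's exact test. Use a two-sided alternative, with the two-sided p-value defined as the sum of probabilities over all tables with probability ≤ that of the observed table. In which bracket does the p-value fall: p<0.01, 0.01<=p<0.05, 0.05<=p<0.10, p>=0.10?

p-value bracket: 0.05<=p<0.10

Margins: r₁=7, r₂=15, c₁=13, c₂=9, n=22
p_obs = C(7,2)·C(15,11)/C(22,13); sum pmf over tables with pmf ≤ p_obs
p-value (two-sided) = 0.07430
→ bracket: 0.05<=p<0.10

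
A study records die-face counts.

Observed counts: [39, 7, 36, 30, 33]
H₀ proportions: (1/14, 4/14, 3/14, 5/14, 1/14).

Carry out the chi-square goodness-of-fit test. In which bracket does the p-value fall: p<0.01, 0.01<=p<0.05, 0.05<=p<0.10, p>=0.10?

n = 145; E_i = n·p_i = [10.36, 41.43, 31.07, 51.79, 10.36]
χ² = (39−10.36)²/10.36 + (7−41.43)²/41.43 + (36−31.07)²/31.07 + (30−51.79)²/51.79 + (33−10.36)²/10.36 = 167.2724
df = 4
p-value (upper-tail) = 0.00000
→ bracket: p<0.01

p-value bracket: p<0.01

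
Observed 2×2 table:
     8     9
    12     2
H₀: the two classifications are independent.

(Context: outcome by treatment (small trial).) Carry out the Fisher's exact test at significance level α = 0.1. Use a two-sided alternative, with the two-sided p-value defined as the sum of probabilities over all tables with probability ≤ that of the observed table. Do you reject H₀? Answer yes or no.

reject H₀: yes

Margins: r₁=17, r₂=14, c₁=20, c₂=11, n=31
p_obs = C(17,8)·C(14,12)/C(31,20); sum pmf over tables with pmf ≤ p_obs
p-value (two-sided) = 0.05703
At α=0.1: p < α → reject H₀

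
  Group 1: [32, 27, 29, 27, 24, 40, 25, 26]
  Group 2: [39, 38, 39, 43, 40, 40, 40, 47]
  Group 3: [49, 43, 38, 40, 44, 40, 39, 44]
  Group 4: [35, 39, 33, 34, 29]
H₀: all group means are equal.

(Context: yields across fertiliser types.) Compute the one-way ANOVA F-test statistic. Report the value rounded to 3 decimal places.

test statistic = 19.422

Group means [28.75, 40.75, 42.12, 34.00], grand mean 36.655
SSB = Σnᵢ(x̄ᵢ−x̄)² = 908.677; SSW = ΣΣ(x−x̄ᵢ)² = 389.875
MSB = 908.677/3 = 302.8922; MSW = 389.875/25 = 15.5950
F = MSB/MSW = 19.4224
df = (3, 25)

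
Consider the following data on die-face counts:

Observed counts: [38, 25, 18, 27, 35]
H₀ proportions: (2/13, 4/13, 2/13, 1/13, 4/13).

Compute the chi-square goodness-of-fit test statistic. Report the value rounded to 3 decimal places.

test statistic = 45.682

n = 143; E_i = n·p_i = [22.00, 44.00, 22.00, 11.00, 44.00]
χ² = (38−22.00)²/22.00 + (25−44.00)²/44.00 + (18−22.00)²/22.00 + (27−11.00)²/11.00 + (35−44.00)²/44.00 = 45.6818
df = 4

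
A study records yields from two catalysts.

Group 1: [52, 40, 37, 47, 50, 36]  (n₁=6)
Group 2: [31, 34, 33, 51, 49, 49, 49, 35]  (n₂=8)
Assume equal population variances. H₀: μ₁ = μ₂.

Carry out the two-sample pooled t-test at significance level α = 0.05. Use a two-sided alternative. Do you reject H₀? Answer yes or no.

reject H₀: no

x̄₁=43.667, s₁=6.890, n₁=6
x̄₂=41.375, s₂=8.782, n₂=8
s_p² = [5·6.890² + 7·8.782²]/12 = 64.7674
SE = √(s_p²·(1/6+1/8)) = 4.3463
t = (43.667−41.375)/4.3463 = 0.5273
df = 12
p-value (two-sided) = 0.60762
At α=0.05: p ≥ α → fail to reject H₀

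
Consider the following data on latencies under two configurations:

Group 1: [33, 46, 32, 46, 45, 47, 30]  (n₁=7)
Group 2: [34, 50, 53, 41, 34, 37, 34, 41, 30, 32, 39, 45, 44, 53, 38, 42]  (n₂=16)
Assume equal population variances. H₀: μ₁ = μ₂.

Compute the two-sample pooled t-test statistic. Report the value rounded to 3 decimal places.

x̄₁=39.857, s₁=7.734, n₁=7
x̄₂=40.438, s₂=7.155, n₂=16
s_p² = [6·7.734² + 15·7.155²]/21 = 53.6569
SE = √(s_p²·(1/7+1/16)) = 3.3195
t = (39.857−40.438)/3.3195 = -0.1748
df = 21

test statistic = -0.175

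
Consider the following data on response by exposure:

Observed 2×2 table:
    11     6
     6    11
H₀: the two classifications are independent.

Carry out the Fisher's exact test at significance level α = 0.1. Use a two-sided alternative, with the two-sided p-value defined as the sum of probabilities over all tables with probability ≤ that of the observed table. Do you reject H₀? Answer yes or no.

reject H₀: no

Margins: r₁=17, r₂=17, c₁=17, c₂=17, n=34
p_obs = C(17,11)·C(17,6)/C(34,17); sum pmf over tables with pmf ≤ p_obs
p-value (two-sided) = 0.16935
At α=0.1: p ≥ α → fail to reject H₀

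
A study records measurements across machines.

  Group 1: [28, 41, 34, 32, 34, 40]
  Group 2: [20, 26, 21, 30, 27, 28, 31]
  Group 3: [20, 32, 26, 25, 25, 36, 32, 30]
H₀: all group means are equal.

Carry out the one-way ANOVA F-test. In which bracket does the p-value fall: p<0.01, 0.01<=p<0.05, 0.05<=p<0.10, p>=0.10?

Group means [34.83, 26.14, 28.25], grand mean 29.429
SSB = Σnᵢ(x̄ᵢ−x̄)² = 261.952; SSW = ΣΣ(x−x̄ᵢ)² = 413.190
MSB = 261.952/2 = 130.9762; MSW = 413.190/18 = 22.9550
F = MSB/MSW = 5.7058
df = (2, 18)
p-value (upper-tail) = 0.01204
→ bracket: 0.01<=p<0.05

p-value bracket: 0.01<=p<0.05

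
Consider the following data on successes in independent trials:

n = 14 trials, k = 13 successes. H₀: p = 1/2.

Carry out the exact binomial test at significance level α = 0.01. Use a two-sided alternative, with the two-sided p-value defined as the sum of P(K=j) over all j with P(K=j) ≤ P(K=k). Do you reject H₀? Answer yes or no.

reject H₀: yes

Exact binomial: n=14, k=13, p₀=1/2=0.5000
P(X=j) = C(n,j)·p₀^j·(1−p₀)^(n−j); p = Σ P(X=j) over j with P(X=j) ≤ P(X=13)
p-value (two-sided) = 0.00183
At α=0.01: p < α → reject H₀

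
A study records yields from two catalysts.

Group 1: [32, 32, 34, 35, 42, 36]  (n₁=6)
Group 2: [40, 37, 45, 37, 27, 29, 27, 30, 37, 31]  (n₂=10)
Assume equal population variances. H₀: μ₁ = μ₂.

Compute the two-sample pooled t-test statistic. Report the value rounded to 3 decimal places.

x̄₁=35.167, s₁=3.710, n₁=6
x̄₂=34.000, s₂=6.074, n₂=10
s_p² = [5·3.710² + 9·6.074²]/14 = 28.6310
SE = √(s_p²·(1/6+1/10)) = 2.7631
t = (35.167−34.000)/2.7631 = 0.4222
df = 14

test statistic = 0.422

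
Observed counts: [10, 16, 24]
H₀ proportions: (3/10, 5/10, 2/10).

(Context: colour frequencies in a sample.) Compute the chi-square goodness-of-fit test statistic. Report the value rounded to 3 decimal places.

n = 50; E_i = n·p_i = [15.00, 25.00, 10.00]
χ² = (10−15.00)²/15.00 + (16−25.00)²/25.00 + (24−10.00)²/10.00 = 24.5067
df = 2

test statistic = 24.507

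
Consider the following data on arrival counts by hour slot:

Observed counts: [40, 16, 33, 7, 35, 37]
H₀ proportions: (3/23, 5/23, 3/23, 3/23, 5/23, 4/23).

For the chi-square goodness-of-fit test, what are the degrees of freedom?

df = k − 1 = 6 − 1 = 5

degrees of freedom = 5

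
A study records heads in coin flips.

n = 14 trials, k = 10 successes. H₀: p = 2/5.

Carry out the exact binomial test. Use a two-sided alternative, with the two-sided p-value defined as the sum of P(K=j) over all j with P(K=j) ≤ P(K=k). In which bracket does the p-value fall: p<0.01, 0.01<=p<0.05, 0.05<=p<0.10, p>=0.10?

Exact binomial: n=14, k=10, p₀=2/5=0.4000
P(X=j) = C(n,j)·p₀^j·(1−p₀)^(n−j); p = Σ P(X=j) over j with P(X=j) ≤ P(X=10)
p-value (two-sided) = 0.02561
→ bracket: 0.01<=p<0.05

p-value bracket: 0.01<=p<0.05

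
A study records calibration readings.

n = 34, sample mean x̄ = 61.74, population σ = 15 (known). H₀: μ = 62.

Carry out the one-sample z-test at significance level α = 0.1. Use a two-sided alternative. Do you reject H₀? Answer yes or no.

SE = σ/√n = 15/√34 = 2.5725
z = (x̄−μ₀)/SE = (61.74−62)/2.5725 = -0.1011
p-value (two-sided) = 0.91950
At α=0.1: p ≥ α → fail to reject H₀

reject H₀: no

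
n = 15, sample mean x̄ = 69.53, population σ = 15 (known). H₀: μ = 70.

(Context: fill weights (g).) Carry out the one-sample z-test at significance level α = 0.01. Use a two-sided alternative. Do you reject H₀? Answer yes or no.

SE = σ/√n = 15/√15 = 3.8730
z = (x̄−μ₀)/SE = (69.53−70)/3.8730 = -0.1214
p-value (two-sided) = 0.90341
At α=0.01: p ≥ α → fail to reject H₀

reject H₀: no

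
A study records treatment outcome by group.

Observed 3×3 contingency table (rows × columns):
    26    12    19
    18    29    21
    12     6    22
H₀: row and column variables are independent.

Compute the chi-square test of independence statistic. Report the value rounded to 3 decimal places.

test statistic = 16.352

Row totals [57, 68, 40], col totals [56, 47, 62], n=165
χ² = (26−19.35)²/19.35 + (12−16.24)²/16.24 + (19−21.42)²/21.42 + (18−23.08)²/23.08 + (29−19.37)²/19.37 + (21−25.55)²/25.55 + (12−13.58)²/13.58 + (6−11.39)²/11.39 + (22−15.03)²/15.03 = 16.3522
df = 4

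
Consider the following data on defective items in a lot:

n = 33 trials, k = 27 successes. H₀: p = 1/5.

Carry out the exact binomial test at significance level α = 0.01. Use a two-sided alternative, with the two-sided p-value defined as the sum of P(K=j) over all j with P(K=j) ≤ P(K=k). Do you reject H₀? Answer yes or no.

reject H₀: yes

Exact binomial: n=33, k=27, p₀=1/5=0.2000
P(X=j) = C(n,j)·p₀^j·(1−p₀)^(n−j); p = Σ P(X=j) over j with P(X=j) ≤ P(X=27)
p-value (two-sided) = 0.00000
At α=0.01: p < α → reject H₀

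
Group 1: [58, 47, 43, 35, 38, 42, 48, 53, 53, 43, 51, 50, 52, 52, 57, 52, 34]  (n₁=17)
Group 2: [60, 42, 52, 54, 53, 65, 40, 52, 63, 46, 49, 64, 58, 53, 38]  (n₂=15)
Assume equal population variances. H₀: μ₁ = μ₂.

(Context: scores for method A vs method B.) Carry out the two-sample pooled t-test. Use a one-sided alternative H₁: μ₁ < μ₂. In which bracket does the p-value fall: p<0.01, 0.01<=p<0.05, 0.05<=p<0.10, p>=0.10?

p-value bracket: 0.01<=p<0.05

x̄₁=47.529, s₁=7.247, n₁=17
x̄₂=52.600, s₂=8.534, n₂=15
s_p² = [16·7.247² + 14·8.534²]/30 = 61.9945
SE = √(s_p²·(1/17+1/15)) = 2.7892
t = (47.529−52.600)/2.7892 = -1.8179
df = 30
p-value (one-sided, H₁ less) = 0.03954
→ bracket: 0.01<=p<0.05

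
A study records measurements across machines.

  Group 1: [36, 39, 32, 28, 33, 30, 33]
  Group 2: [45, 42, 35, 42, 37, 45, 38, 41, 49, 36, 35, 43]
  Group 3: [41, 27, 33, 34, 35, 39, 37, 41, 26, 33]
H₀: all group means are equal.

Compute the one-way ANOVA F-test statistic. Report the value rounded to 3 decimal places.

Group means [33.00, 40.67, 34.60], grand mean 36.724
SSB = Σnᵢ(x̄ᵢ−x̄)² = 328.726; SSW = ΣΣ(x−x̄ᵢ)² = 547.067
MSB = 328.726/2 = 164.3632; MSW = 547.067/26 = 21.0410
F = MSB/MSW = 7.8116
df = (2, 26)

test statistic = 7.812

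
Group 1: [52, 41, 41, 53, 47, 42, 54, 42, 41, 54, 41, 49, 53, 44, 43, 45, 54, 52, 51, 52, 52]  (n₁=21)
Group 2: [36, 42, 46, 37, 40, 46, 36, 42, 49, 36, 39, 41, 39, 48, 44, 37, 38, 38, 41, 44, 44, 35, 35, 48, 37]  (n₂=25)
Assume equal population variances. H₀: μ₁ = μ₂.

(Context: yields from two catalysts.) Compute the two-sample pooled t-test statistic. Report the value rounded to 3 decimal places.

test statistic = 4.963

x̄₁=47.762, s₁=5.243, n₁=21
x̄₂=40.720, s₂=4.383, n₂=25
s_p² = [20·5.243² + 24·4.383²]/44 = 22.9739
SE = √(s_p²·(1/21+1/25)) = 1.4188
t = (47.762−40.720)/1.4188 = 4.9633
df = 44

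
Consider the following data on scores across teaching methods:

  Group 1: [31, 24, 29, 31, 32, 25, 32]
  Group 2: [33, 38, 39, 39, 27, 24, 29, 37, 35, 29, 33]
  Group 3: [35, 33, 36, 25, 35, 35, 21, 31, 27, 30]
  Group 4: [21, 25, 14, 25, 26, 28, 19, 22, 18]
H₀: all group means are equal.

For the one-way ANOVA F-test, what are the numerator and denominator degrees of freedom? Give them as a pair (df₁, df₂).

k = 4 groups, N = 37 total
df = (k−1, N−k) = (4−1, 37−4) = (3, 33)

degrees of freedom = [3, 33]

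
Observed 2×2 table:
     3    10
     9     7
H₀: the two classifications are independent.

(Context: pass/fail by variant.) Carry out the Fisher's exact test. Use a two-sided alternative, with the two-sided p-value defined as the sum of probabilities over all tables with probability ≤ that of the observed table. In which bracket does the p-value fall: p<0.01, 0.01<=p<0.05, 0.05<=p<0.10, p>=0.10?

p-value bracket: p>=0.10

Margins: r₁=13, r₂=16, c₁=12, c₂=17, n=29
p_obs = C(13,3)·C(16,9)/C(29,12); sum pmf over tables with pmf ≤ p_obs
p-value (two-sided) = 0.12975
→ bracket: p>=0.10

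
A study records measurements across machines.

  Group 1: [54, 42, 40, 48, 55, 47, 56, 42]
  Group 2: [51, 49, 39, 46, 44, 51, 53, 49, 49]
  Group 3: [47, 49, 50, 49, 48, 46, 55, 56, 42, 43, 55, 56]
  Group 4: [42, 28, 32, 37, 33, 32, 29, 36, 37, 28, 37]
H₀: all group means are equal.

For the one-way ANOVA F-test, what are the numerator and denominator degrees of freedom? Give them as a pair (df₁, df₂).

k = 4 groups, N = 40 total
df = (k−1, N−k) = (4−1, 40−4) = (3, 36)

degrees of freedom = [3, 36]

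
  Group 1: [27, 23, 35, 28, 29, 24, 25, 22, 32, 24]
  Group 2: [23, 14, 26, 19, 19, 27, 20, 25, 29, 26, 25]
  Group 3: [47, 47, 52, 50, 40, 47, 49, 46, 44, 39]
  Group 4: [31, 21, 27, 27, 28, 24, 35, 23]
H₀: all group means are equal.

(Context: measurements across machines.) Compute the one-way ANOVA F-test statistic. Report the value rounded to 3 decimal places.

Group means [26.90, 23.00, 46.10, 27.00], grand mean 30.744
SSB = Σnᵢ(x̄ᵢ−x̄)² = 3277.636; SSW = ΣΣ(x−x̄ᵢ)² = 651.800
MSB = 3277.636/3 = 1092.5453; MSW = 651.800/35 = 18.6229
F = MSB/MSW = 58.6669
df = (3, 35)

test statistic = 58.667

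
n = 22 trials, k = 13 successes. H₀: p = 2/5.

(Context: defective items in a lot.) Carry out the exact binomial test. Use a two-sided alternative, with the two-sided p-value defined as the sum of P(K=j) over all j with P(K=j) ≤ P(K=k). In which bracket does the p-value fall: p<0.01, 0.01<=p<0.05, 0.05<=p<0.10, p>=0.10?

Exact binomial: n=22, k=13, p₀=2/5=0.4000
P(X=j) = C(n,j)·p₀^j·(1−p₀)^(n−j); p = Σ P(X=j) over j with P(X=j) ≤ P(X=13)
p-value (two-sided) = 0.08169
→ bracket: 0.05<=p<0.10

p-value bracket: 0.05<=p<0.10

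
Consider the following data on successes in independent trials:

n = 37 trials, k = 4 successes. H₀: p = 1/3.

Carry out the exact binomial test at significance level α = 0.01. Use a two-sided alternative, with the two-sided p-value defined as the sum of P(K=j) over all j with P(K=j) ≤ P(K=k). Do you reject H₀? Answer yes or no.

reject H₀: yes

Exact binomial: n=37, k=4, p₀=1/3=0.3333
P(X=j) = C(n,j)·p₀^j·(1−p₀)^(n−j); p = Σ P(X=j) over j with P(X=j) ≤ P(X=4)
p-value (two-sided) = 0.00260
At α=0.01: p < α → reject H₀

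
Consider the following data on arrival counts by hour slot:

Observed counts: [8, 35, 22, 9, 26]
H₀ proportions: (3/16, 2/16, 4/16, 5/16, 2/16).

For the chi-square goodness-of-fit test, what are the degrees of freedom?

degrees of freedom = 4

df = k − 1 = 5 − 1 = 4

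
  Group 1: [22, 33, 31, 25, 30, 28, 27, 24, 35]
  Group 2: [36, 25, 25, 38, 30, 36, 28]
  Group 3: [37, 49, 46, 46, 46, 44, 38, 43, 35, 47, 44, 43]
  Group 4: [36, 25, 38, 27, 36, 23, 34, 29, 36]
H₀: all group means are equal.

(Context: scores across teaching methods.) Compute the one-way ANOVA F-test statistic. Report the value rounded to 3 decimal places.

test statistic = 19.630

Group means [28.33, 31.14, 43.17, 31.56], grand mean 34.459
SSB = Σnᵢ(x̄ᵢ−x̄)² = 1400.443; SSW = ΣΣ(x−x̄ᵢ)² = 784.746
MSB = 1400.443/3 = 466.8144; MSW = 784.746/33 = 23.7802
F = MSB/MSW = 19.6304
df = (3, 33)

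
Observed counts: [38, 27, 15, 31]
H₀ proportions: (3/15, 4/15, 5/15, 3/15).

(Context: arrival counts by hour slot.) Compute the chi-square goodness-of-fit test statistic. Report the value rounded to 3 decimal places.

test statistic = 28.043

n = 111; E_i = n·p_i = [22.20, 29.60, 37.00, 22.20]
χ² = (38−22.20)²/22.20 + (27−29.60)²/29.60 + (15−37.00)²/37.00 + (31−22.20)²/22.20 = 28.0428
df = 3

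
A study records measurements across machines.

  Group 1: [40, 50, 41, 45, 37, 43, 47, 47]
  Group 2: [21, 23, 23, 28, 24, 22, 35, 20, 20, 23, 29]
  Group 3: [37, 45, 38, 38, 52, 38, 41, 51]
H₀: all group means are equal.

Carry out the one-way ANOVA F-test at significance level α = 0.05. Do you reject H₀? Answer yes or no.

reject H₀: yes

Group means [43.75, 24.36, 42.50], grand mean 35.481
SSB = Σnᵢ(x̄ᵢ−x̄)² = 2300.695; SSW = ΣΣ(x−x̄ᵢ)² = 600.045
MSB = 2300.695/2 = 1150.3476; MSW = 600.045/24 = 25.0019
F = MSB/MSW = 46.0104
df = (2, 24)
p-value (upper-tail) = 0.00000
At α=0.05: p < α → reject H₀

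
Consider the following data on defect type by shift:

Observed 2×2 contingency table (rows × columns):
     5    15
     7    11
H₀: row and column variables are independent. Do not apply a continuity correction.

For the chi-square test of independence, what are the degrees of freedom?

degrees of freedom = 1

df = (r−1)(c−1) = (2−1)·(2−1) = 1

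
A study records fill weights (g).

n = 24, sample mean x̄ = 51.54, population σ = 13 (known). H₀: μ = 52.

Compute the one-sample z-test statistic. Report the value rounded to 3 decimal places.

SE = σ/√n = 13/√24 = 2.6536
z = (x̄−μ₀)/SE = (51.54−52)/2.6536 = -0.1733

test statistic = -0.173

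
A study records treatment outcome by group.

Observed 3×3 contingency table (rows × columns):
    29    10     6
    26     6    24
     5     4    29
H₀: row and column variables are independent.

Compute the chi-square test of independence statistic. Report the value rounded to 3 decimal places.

Row totals [45, 56, 38], col totals [60, 20, 59], n=139
χ² = (29−19.42)²/19.42 + (10−6.47)²/6.47 + (6−19.10)²/19.10 + (26−24.17)²/24.17 + (6−8.06)²/8.06 + (24−23.77)²/23.77 + (5−16.40)²/16.40 + (4−5.47)²/5.47 + (29−16.13)²/16.13 = 34.8818
df = 4

test statistic = 34.882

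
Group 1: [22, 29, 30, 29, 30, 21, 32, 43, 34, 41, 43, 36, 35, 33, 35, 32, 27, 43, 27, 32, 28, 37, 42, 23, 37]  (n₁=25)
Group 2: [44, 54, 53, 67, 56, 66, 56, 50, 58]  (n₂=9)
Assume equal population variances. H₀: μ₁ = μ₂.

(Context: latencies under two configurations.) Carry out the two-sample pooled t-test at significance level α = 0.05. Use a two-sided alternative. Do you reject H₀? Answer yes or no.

reject H₀: yes

x̄₁=32.840, s₁=6.485, n₁=25
x̄₂=56.000, s₂=7.228, n₂=9
s_p² = [24·6.485² + 8·7.228²]/32 = 44.6050
SE = √(s_p²·(1/25+1/9)) = 2.5962
t = (32.840−56.000)/2.5962 = -8.9207
df = 32
p-value (two-sided) = 0.00000
At α=0.05: p < α → reject H₀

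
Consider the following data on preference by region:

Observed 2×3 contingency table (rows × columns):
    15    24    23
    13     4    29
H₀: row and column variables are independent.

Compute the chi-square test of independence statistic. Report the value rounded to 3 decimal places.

Row totals [62, 46], col totals [28, 28, 52], n=108
χ² = (15−16.07)²/16.07 + (24−16.07)²/16.07 + (23−29.85)²/29.85 + (13−11.93)²/11.93 + (4−11.93)²/11.93 + (29−22.15)²/22.15 = 13.0366
df = 2

test statistic = 13.037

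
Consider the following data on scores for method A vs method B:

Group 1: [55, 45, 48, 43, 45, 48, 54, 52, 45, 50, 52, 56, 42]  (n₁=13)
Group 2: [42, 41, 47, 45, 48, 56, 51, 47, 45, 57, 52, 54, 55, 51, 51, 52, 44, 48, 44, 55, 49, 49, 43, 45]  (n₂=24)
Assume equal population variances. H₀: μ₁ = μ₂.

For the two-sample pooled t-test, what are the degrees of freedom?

degrees of freedom = 35

df = n₁ + n₂ − 2 = 13 + 24 − 2 = 35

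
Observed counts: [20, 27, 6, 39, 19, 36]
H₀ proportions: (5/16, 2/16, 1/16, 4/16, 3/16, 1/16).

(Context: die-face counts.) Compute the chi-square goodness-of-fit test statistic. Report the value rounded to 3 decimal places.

n = 147; E_i = n·p_i = [45.94, 18.38, 9.19, 36.75, 27.56, 9.19]
χ² = (20−45.94)²/45.94 + (27−18.38)²/18.38 + (6−9.19)²/9.19 + (39−36.75)²/36.75 + (19−27.56)²/27.56 + (36−9.19)²/9.19 = 100.8458
df = 5

test statistic = 100.846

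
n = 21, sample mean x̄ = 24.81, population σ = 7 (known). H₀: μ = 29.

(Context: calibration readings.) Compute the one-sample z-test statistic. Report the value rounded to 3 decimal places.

test statistic = -2.743

SE = σ/√n = 7/√21 = 1.5275
z = (x̄−μ₀)/SE = (24.81−29)/1.5275 = -2.7430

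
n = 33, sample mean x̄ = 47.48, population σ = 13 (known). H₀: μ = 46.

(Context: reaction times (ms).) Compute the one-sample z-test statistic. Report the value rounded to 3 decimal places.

SE = σ/√n = 13/√33 = 2.2630
z = (x̄−μ₀)/SE = (47.48−46)/2.2630 = 0.6540

test statistic = 0.654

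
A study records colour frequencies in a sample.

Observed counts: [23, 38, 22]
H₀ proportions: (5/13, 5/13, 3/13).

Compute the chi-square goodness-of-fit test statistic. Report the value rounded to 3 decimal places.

test statistic = 4.074

n = 83; E_i = n·p_i = [31.92, 31.92, 19.15]
χ² = (23−31.92)²/31.92 + (38−31.92)²/31.92 + (22−19.15)²/19.15 = 4.0739
df = 2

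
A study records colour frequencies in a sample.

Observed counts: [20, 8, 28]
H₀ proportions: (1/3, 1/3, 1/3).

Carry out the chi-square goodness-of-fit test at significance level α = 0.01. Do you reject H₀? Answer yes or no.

reject H₀: yes

n = 56; E_i = n·p_i = [18.67, 18.67, 18.67]
χ² = (20−18.67)²/18.67 + (8−18.67)²/18.67 + (28−18.67)²/18.67 = 10.8571
df = 2
p-value (upper-tail) = 0.00439
At α=0.01: p < α → reject H₀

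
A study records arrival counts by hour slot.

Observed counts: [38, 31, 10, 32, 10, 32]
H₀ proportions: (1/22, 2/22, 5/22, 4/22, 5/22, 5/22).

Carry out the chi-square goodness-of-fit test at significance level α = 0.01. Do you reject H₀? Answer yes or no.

n = 153; E_i = n·p_i = [6.95, 13.91, 34.77, 27.82, 34.77, 34.77]
χ² = (38−6.95)²/6.95 + (31−13.91)²/13.91 + (10−34.77)²/34.77 + (32−27.82)²/27.82 + (10−34.77)²/34.77 + (32−34.77)²/34.77 = 195.7359
df = 5
p-value (upper-tail) = 0.00000
At α=0.01: p < α → reject H₀

reject H₀: yes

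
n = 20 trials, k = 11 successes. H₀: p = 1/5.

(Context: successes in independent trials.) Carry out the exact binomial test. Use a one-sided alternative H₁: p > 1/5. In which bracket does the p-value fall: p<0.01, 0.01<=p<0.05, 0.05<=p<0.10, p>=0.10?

Exact binomial: n=20, k=11, p₀=1/5=0.2000
P(X≥11) from Σ C(n,i)·p₀^i·(1−p₀)^(n−i)
p-value (one-sided, H₁ greater) = 0.00056
→ bracket: p<0.01

p-value bracket: p<0.01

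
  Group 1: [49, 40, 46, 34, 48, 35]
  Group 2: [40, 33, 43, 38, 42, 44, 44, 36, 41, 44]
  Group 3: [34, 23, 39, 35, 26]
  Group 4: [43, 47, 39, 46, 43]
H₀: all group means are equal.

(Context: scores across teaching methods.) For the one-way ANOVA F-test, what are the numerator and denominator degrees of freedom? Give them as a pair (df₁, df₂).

degrees of freedom = [3, 22]

k = 4 groups, N = 26 total
df = (k−1, N−k) = (4−1, 26−4) = (3, 22)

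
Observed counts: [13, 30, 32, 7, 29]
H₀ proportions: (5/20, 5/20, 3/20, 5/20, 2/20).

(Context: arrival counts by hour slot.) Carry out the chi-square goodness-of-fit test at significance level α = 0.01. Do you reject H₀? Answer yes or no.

reject H₀: yes

n = 111; E_i = n·p_i = [27.75, 27.75, 16.65, 27.75, 11.10]
χ² = (13−27.75)²/27.75 + (30−27.75)²/27.75 + (32−16.65)²/16.65 + (7−27.75)²/27.75 + (29−11.10)²/11.10 = 66.5556
df = 4
p-value (upper-tail) = 0.00000
At α=0.01: p < α → reject H₀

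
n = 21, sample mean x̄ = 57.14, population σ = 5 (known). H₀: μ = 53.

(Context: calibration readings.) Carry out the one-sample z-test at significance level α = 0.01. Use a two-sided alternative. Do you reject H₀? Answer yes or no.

SE = σ/√n = 5/√21 = 1.0911
z = (x̄−μ₀)/SE = (57.14−53)/1.0911 = 3.7944
p-value (two-sided) = 0.00015
At α=0.01: p < α → reject H₀

reject H₀: yes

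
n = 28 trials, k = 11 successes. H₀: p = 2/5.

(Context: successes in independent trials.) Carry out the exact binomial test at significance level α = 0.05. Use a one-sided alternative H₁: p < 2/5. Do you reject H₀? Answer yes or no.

reject H₀: no

Exact binomial: n=28, k=11, p₀=2/5=0.4000
P(X≤11) from Σ C(n,i)·p₀^i·(1−p₀)^(n−i)
p-value (one-sided, H₁ less) = 0.55102
At α=0.05: p ≥ α → fail to reject H₀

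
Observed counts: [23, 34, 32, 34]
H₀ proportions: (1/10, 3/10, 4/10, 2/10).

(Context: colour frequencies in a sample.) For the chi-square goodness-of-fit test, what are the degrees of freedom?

df = k − 1 = 4 − 1 = 3

degrees of freedom = 3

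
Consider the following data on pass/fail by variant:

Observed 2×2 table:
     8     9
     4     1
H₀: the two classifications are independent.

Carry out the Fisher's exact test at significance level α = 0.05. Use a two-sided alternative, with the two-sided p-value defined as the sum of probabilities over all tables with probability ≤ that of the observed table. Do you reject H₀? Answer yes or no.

reject H₀: no

Margins: r₁=17, r₂=5, c₁=12, c₂=10, n=22
p_obs = C(17,8)·C(5,4)/C(22,12); sum pmf over tables with pmf ≤ p_obs
p-value (two-sided) = 0.32331
At α=0.05: p ≥ α → fail to reject H₀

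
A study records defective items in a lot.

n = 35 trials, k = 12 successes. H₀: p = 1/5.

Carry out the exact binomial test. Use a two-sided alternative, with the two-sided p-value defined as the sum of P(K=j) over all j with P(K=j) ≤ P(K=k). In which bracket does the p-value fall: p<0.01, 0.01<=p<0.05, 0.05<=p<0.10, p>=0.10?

Exact binomial: n=35, k=12, p₀=1/5=0.2000
P(X=j) = C(n,j)·p₀^j·(1−p₀)^(n−j); p = Σ P(X=j) over j with P(X=j) ≤ P(X=12)
p-value (two-sided) = 0.05340
→ bracket: 0.05<=p<0.10

p-value bracket: 0.05<=p<0.10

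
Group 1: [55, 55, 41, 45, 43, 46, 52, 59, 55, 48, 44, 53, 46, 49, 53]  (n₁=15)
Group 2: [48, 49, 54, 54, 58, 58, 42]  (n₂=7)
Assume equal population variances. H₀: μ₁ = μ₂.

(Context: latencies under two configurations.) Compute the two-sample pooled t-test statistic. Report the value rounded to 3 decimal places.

test statistic = -0.894

x̄₁=49.600, s₁=5.369, n₁=15
x̄₂=51.857, s₂=5.843, n₂=7
s_p² = [14·5.369² + 6·5.843²]/20 = 30.4229
SE = √(s_p²·(1/15+1/7)) = 2.5247
t = (49.600−51.857)/2.5247 = -0.8940
df = 20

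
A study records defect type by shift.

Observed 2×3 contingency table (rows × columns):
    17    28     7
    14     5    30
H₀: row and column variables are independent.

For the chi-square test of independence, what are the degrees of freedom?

degrees of freedom = 2

df = (r−1)(c−1) = (2−1)·(3−1) = 2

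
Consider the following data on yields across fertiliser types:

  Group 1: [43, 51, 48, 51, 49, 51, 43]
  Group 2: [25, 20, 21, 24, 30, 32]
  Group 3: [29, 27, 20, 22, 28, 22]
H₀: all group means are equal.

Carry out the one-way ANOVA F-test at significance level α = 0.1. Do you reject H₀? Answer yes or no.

reject H₀: yes

Group means [48.00, 25.33, 24.67], grand mean 33.474
SSB = Σnᵢ(x̄ᵢ−x̄)² = 2340.070; SSW = ΣΣ(x−x̄ᵢ)² = 264.667
MSB = 2340.070/2 = 1170.0351; MSW = 264.667/16 = 16.5417
F = MSB/MSW = 70.7326
df = (2, 16)
p-value (upper-tail) = 0.00000
At α=0.1: p < α → reject H₀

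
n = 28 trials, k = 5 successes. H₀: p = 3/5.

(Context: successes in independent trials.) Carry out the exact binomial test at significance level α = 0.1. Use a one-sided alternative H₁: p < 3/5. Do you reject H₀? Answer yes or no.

Exact binomial: n=28, k=5, p₀=3/5=0.6000
P(X≤5) from Σ C(n,i)·p₀^i·(1−p₀)^(n−i)
p-value (one-sided, H₁ less) = 0.00001
At α=0.1: p < α → reject H₀

reject H₀: yes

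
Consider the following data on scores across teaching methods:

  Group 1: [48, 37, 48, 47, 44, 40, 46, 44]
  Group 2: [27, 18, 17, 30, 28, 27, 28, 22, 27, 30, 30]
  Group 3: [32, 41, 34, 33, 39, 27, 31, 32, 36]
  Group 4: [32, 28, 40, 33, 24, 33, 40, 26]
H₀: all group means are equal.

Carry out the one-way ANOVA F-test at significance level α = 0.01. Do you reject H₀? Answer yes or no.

reject H₀: yes

Group means [44.25, 25.82, 33.89, 32.00], grand mean 33.306
SSB = Σnᵢ(x̄ᵢ−x̄)² = 1591.614; SSW = ΣΣ(x−x̄ᵢ)² = 720.025
MSB = 1591.614/3 = 530.5379; MSW = 720.025/32 = 22.5008
F = MSB/MSW = 23.5786
df = (3, 32)
p-value (upper-tail) = 0.00000
At α=0.01: p < α → reject H₀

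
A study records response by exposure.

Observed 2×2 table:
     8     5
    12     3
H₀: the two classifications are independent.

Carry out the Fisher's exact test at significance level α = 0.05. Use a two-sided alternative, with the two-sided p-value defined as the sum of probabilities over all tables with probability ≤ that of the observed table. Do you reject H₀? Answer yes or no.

Margins: r₁=13, r₂=15, c₁=20, c₂=8, n=28
p_obs = C(13,8)·C(15,12)/C(28,20); sum pmf over tables with pmf ≤ p_obs
p-value (two-sided) = 0.40966
At α=0.05: p ≥ α → fail to reject H₀

reject H₀: no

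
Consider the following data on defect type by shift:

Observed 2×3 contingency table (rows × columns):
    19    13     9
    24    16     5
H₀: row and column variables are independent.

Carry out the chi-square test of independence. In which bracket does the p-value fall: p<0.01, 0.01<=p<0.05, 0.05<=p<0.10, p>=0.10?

Row totals [41, 45], col totals [43, 29, 14], n=86
χ² = (19−20.50)²/20.50 + (13−13.83)²/13.83 + (9−6.67)²/6.67 + (24−22.50)²/22.50 + (16−15.17)²/15.17 + (5−7.33)²/7.33 = 1.8526
df = 2
p-value (upper-tail) = 0.39602
→ bracket: p>=0.10

p-value bracket: p>=0.10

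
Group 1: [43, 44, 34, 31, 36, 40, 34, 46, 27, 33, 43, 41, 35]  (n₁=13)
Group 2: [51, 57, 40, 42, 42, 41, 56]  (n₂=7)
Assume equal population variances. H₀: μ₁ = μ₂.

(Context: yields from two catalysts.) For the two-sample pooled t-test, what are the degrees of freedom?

degrees of freedom = 18

df = n₁ + n₂ − 2 = 13 + 7 − 2 = 18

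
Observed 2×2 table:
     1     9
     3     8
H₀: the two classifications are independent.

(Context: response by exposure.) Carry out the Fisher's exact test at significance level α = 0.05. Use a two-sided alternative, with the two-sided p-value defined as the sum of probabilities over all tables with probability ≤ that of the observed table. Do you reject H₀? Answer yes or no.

Margins: r₁=10, r₂=11, c₁=4, c₂=17, n=21
p_obs = C(10,1)·C(11,3)/C(21,4); sum pmf over tables with pmf ≤ p_obs
p-value (two-sided) = 0.58647
At α=0.05: p ≥ α → fail to reject H₀

reject H₀: no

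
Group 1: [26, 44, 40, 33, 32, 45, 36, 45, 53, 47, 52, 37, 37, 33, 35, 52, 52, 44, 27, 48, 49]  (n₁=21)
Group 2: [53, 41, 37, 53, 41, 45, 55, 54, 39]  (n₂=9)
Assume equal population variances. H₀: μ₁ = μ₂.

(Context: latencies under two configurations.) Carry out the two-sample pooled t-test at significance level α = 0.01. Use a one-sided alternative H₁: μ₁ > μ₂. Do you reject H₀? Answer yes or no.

x̄₁=41.286, s₁=8.451, n₁=21
x̄₂=46.444, s₂=7.265, n₂=9
s_p² = [20·8.451² + 8·7.265²]/28 = 66.0896
SE = √(s_p²·(1/21+1/9)) = 3.2389
t = (41.286−46.444)/3.2389 = -1.5927
df = 28
p-value (one-sided, H₁ greater) = 0.93878
At α=0.01: p ≥ α → fail to reject H₀

reject H₀: no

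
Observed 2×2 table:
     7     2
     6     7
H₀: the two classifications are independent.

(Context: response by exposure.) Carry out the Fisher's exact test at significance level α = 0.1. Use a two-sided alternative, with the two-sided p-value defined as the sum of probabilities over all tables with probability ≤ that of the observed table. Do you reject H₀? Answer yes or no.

Margins: r₁=9, r₂=13, c₁=13, c₂=9, n=22
p_obs = C(9,7)·C(13,6)/C(22,13); sum pmf over tables with pmf ≤ p_obs
p-value (two-sided) = 0.20310
At α=0.1: p ≥ α → fail to reject H₀

reject H₀: no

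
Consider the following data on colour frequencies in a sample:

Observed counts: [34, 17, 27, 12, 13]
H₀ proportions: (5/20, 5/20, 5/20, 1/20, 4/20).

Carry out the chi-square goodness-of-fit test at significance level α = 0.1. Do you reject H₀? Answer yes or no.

reject H₀: yes

n = 103; E_i = n·p_i = [25.75, 25.75, 25.75, 5.15, 20.60]
χ² = (34−25.75)²/25.75 + (17−25.75)²/25.75 + (27−25.75)²/25.75 + (12−5.15)²/5.15 + (13−20.60)²/20.60 = 17.5922
df = 4
p-value (upper-tail) = 0.00148
At α=0.1: p < α → reject H₀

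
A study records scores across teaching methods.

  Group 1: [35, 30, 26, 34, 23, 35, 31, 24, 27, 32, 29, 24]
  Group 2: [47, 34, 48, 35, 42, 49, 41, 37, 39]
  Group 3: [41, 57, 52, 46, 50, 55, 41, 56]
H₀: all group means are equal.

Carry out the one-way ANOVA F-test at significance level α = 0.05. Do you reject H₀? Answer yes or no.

reject H₀: yes

Group means [29.17, 41.33, 49.75], grand mean 38.621
SSB = Σnᵢ(x̄ᵢ−x̄)² = 2129.661; SSW = ΣΣ(x−x̄ᵢ)² = 755.167
MSB = 2129.661/2 = 1064.8305; MSW = 755.167/26 = 29.0449
F = MSB/MSW = 36.6616
df = (2, 26)
p-value (upper-tail) = 0.00000
At α=0.05: p < α → reject H₀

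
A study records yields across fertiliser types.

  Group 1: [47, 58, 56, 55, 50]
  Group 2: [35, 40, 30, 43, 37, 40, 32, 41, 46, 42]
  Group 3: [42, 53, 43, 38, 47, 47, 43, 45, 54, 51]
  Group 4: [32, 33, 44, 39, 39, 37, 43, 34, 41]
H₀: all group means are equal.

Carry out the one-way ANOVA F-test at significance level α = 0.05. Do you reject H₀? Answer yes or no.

Group means [53.20, 38.60, 46.30, 38.00], grand mean 42.853
SSB = Σnᵢ(x̄ᵢ−x̄)² = 1046.965; SSW = ΣΣ(x−x̄ᵢ)² = 699.300
MSB = 1046.965/3 = 348.9882; MSW = 699.300/30 = 23.3100
F = MSB/MSW = 14.9716
df = (3, 30)
p-value (upper-tail) = 0.00000
At α=0.05: p < α → reject H₀

reject H₀: yes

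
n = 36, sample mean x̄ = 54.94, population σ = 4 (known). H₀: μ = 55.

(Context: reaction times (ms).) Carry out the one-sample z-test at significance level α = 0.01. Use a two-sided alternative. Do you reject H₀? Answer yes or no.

SE = σ/√n = 4/√36 = 0.6667
z = (x̄−μ₀)/SE = (54.94−55)/0.6667 = -0.0900
p-value (two-sided) = 0.92829
At α=0.01: p ≥ α → fail to reject H₀

reject H₀: no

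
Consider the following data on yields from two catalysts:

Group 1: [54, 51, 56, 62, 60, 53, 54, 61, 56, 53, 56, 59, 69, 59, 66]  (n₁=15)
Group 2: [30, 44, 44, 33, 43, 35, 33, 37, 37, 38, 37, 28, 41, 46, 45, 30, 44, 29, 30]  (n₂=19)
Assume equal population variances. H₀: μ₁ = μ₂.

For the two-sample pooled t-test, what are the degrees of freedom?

degrees of freedom = 32

df = n₁ + n₂ − 2 = 15 + 19 − 2 = 32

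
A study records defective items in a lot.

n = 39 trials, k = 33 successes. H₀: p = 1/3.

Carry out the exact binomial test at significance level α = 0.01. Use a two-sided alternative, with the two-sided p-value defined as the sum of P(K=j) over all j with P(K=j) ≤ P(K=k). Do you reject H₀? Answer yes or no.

reject H₀: yes

Exact binomial: n=39, k=33, p₀=1/3=0.3333
P(X=j) = C(n,j)·p₀^j·(1−p₀)^(n−j); p = Σ P(X=j) over j with P(X=j) ≤ P(X=33)
p-value (two-sided) = 0.00000
At α=0.01: p < α → reject H₀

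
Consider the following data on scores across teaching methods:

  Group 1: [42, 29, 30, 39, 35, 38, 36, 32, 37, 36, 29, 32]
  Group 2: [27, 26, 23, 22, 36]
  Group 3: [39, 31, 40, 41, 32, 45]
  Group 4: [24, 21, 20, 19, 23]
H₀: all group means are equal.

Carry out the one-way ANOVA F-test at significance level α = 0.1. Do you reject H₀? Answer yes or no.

reject H₀: yes

Group means [34.58, 26.80, 38.00, 21.40], grand mean 31.571
SSB = Σnᵢ(x̄ᵢ−x̄)² = 987.940; SSW = ΣΣ(x−x̄ᵢ)² = 480.917
MSB = 987.940/3 = 329.3135; MSW = 480.917/24 = 20.0382
F = MSB/MSW = 16.4343
df = (3, 24)
p-value (upper-tail) = 0.00001
At α=0.1: p < α → reject H₀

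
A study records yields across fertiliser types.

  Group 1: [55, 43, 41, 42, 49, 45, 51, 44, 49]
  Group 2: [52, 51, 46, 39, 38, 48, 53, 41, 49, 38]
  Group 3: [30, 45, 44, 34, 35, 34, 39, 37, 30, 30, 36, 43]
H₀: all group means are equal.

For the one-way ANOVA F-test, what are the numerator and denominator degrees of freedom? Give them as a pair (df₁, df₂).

k = 3 groups, N = 31 total
df = (k−1, N−k) = (3−1, 31−3) = (2, 28)

degrees of freedom = [2, 28]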